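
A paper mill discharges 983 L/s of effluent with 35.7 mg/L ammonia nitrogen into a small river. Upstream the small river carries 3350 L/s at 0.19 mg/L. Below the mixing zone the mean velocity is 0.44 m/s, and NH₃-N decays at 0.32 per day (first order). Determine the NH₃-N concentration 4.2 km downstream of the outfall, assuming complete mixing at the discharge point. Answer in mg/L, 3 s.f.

983 L/s = 0.983 m³/s.
3350 L/s = 3.35 m³/s.
After complete mixing, C₀ = (0.983·35.7 + 3.35·0.19) / 4.333 = 8.246 mg/L.
Travel time t = 4200 m / 0.44 m/s = 9545 s = 0.1105 d.
C = 8.246·exp(−0.32·0.1105) = 8.246·0.9653 = 7.959 mg/L.

7.96 mg/L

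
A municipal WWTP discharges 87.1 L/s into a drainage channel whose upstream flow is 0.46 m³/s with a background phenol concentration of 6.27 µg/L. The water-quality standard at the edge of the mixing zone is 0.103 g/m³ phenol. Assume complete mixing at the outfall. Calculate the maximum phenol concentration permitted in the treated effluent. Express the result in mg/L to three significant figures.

0.614 mg/L

87.1 L/s = 0.0871 m³/s.
6.27 µg/L = 0.00627 mg/L.
Mass balance: 0.103·0.5471 = 0.0871·Cₑ + 0.46·0.00627.
Cₑ = (0.05635 − 0.002884) / 0.0871 = 0.6139 mg/L.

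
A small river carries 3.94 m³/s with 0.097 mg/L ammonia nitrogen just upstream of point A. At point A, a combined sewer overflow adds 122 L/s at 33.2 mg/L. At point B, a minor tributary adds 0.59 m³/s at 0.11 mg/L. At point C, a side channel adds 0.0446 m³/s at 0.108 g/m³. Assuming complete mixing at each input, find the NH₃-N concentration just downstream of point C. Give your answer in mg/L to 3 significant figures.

122 L/s = 0.122 m³/s.
After input A: C = (3.94·0.097 + 0.122·33.2) / 4.062 = 1.091 mg/L.
After input B: C = (4.062·1.091 + 0.59·0.11) / 4.652 = 0.9668 mg/L.
After input C: C = (4.652·0.9668 + 0.0446·0.108) / 4.697 = 0.9586 mg/L.

0.959 mg/L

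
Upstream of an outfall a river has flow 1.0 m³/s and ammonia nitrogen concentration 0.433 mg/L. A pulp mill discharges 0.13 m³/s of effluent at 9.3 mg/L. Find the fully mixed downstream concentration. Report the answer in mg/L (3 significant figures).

By mass balance at complete mixing, C = (0.13·9.3 + 1·0.433) / (0.13 + 1) = 1.642/1.13 = 1.453 mg/L.

1.45 mg/L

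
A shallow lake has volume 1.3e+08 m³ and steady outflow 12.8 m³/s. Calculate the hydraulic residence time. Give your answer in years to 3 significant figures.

0.322 yr

Q = 12.8 m³/s × 3.156e+07 s/yr = 4.039e+08 m³/yr.
Hydraulic residence time τ = V/Q = 1.3e+08/4.039e+08 = 0.3218 yr.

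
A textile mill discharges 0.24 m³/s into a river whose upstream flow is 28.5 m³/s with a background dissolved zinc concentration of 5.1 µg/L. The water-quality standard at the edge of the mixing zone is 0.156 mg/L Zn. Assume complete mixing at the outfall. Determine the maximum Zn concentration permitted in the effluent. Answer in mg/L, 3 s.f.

18.1 mg/L

5.1 µg/L = 0.0051 mg/L.
Mass balance: 0.156·28.74 = 0.24·Cₑ + 28.5·0.0051.
Cₑ = (4.483 − 0.1453) / 0.24 = 18.08 mg/L.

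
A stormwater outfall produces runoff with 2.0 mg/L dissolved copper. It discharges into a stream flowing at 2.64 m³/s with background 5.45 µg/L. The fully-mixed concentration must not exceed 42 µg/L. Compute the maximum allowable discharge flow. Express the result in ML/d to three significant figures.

4.26 ML/d

5.45 µg/L = 0.00545 mg/L.
42 µg/L = 0.042 mg/L.
Mass balance at complete mixing: C_std·(Q_w + Q_r) = Q_w·C_e + Q_r·C_b.
Rearranging, Q_w = Q_r·(C_std − C_b)/(C_e − C_std) = 2.64·(0.042 − 0.00545) / (2 − 0.042) = 0.04928 m³/s.
= 4.258 ML/d.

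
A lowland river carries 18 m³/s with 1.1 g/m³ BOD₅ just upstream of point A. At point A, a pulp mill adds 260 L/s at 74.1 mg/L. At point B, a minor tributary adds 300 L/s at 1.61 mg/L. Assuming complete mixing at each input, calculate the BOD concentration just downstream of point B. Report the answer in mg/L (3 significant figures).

260 L/s = 0.26 m³/s.
After input A: C = (18·1.1 + 0.26·74.1) / 18.26 = 2.139 mg/L.
300 L/s = 0.3 m³/s.
After input B: C = (18.26·2.139 + 0.3·1.61) / 18.56 = 2.131 mg/L.

2.13 mg/L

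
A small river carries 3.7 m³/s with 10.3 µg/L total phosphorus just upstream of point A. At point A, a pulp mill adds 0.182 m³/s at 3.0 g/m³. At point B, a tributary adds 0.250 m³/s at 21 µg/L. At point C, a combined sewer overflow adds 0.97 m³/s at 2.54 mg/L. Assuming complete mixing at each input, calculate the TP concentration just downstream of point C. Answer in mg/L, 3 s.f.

10.3 µg/L = 0.0103 mg/L.
After input A: C = (3.7·0.0103 + 0.182·3) / 3.882 = 0.1505 mg/L.
21 µg/L = 0.021 mg/L.
After input B: C = (3.882·0.1505 + 0.25·0.021) / 4.132 = 0.1426 mg/L.
After input C: C = (4.132·0.1426 + 0.97·2.54) / 5.102 = 0.5984 mg/L.

0.598 mg/L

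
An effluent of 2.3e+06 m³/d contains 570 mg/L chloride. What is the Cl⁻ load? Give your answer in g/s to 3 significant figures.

15200 g/s

2.3e+06 m³/d = 26.62 m³/s.
Mass flux = Q·C = 26.62 m³/s × 570 g/m³ = 1.517e+04 g/s.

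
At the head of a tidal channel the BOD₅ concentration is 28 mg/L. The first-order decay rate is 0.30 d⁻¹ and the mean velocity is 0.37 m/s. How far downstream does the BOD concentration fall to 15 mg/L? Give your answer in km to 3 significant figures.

66.5 km

From C = C₀·e^(−kt), t = ln(C₀/C)/k = ln(28/15)/0.30 = 0.6242/0.30 = 2.081 d.
Distance = v·t = 0.37 m/s × 1.798e+05 s = 6.651e+04 m = 66.51 km.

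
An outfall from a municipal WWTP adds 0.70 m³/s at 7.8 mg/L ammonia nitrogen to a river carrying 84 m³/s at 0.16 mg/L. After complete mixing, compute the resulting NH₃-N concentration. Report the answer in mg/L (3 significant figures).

Conservation of mass across the mixing zone: C = (0.7·7.8 + 84·0.16) / (0.7 + 84) = 18.9/84.7 = 0.2231 mg/L.

0.223 mg/L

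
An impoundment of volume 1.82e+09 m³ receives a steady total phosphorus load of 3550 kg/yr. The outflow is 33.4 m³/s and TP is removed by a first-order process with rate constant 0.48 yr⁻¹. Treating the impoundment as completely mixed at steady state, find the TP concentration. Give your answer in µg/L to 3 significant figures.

Outflow Q = 33.4 m³/s × 3.156e+07 s/yr = 1.054e+09 m³/yr.
Steady-state CSTR mass balance: W = Q·C + k·V·C, so C = W/(Q + kV).
Q + kV = 1.054e+09 + 0.48·1.82e+09 = 1.928e+09 m³/yr.
C = 3550/1.928e+09 = 1.842e-06 kg/m³ = 0.001842 mg/L = 1.842 µg/L.

1.84 µg/L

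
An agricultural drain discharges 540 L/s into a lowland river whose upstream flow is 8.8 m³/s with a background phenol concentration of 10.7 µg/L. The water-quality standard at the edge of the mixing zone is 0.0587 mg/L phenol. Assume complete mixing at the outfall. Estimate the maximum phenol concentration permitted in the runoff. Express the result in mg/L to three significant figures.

0.841 mg/L

540 L/s = 0.54 m³/s.
10.7 µg/L = 0.0107 mg/L.
Mass balance: 0.0587·9.34 = 0.54·Cₑ + 8.8·0.0107.
Cₑ = (0.5483 − 0.09416) / 0.54 = 0.8409 mg/L.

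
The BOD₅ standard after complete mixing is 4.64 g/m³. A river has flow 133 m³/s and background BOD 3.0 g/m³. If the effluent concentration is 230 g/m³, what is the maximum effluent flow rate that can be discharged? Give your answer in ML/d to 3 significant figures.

Mass balance at complete mixing: C_std·(Q_w + Q_r) = Q_w·C_e + Q_r·C_b.
Rearranging, Q_w = Q_r·(C_std − C_b)/(C_e − C_std) = 133·(4.64 − 3) / (230 − 4.64) = 0.9679 m³/s.
= 83.62 ML/d.

83.6 ML/d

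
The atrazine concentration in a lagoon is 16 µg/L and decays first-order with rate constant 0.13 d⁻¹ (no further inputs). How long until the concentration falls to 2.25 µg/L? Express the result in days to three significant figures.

t = ln(C₀/C)/k = ln(16/2.25)/0.13 = 1.962/0.13 = 15.09 d.

15.1 d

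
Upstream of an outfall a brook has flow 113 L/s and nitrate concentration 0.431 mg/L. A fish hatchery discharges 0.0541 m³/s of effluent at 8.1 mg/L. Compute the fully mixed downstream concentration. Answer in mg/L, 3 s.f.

113 L/s = 0.113 m³/s.
Flow-weighted mixing gives C = (0.0541·8.1 + 0.113·0.431) / (0.0541 + 0.113) = 0.4869/0.1671 = 2.914 mg/L.

2.91 mg/L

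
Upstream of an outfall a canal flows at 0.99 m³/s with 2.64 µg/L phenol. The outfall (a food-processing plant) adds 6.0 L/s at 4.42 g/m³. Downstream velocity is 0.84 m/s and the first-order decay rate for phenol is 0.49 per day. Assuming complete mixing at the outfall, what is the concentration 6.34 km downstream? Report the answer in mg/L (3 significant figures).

6.0 L/s = 0.006 m³/s.
2.64 µg/L = 0.00264 mg/L.
After complete mixing, C₀ = (0.006·4.42 + 0.99·0.00264) / 0.996 = 0.02925 mg/L.
Travel time t = 6340 m / 0.84 m/s = 7548 s = 0.08736 d.
C = 0.02925·exp(−0.49·0.08736) = 0.02925·0.9581 = 0.02802 mg/L.

0.0280 mg/L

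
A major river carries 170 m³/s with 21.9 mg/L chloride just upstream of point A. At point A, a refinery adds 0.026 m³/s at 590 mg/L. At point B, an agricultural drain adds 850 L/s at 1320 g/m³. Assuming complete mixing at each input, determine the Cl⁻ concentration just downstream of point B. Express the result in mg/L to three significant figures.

After input A: C = (170·21.9 + 0.026·590) / 170 = 21.99 mg/L.
850 L/s = 0.85 m³/s.
After input B: C = (170·21.99 + 0.85·1320) / 170.9 = 28.44 mg/L.

28.4 mg/L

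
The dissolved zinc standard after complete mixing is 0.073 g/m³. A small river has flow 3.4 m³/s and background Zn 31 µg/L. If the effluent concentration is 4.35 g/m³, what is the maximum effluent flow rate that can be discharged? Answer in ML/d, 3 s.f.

31 µg/L = 0.031 mg/L.
Mass balance at complete mixing: C_std·(Q_w + Q_r) = Q_w·C_e + Q_r·C_b.
Rearranging, Q_w = Q_r·(C_std − C_b)/(C_e − C_std) = 3.4·(0.073 − 0.031) / (4.35 − 0.073) = 0.03339 m³/s.
= 2.885 ML/d.

2.88 ML/d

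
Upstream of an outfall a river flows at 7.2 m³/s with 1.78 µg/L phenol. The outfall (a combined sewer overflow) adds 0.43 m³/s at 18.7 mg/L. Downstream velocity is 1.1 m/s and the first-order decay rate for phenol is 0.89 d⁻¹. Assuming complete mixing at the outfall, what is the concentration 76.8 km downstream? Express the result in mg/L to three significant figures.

1.78 µg/L = 0.00178 mg/L.
After complete mixing, C₀ = (0.43·18.7 + 7.2·0.00178) / 7.63 = 1.056 mg/L.
Travel time t = 7.68e+04 m / 1.1 m/s = 6.982e+04 s = 0.8081 d.
C = 1.056·exp(−0.89·0.8081) = 1.056·0.4871 = 0.5142 mg/L.

0.514 mg/L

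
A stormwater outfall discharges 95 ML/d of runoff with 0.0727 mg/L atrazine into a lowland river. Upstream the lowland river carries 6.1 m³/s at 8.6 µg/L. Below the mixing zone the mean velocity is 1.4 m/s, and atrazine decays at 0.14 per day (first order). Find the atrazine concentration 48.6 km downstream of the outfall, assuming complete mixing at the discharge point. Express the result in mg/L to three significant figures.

95 ML/d = 1.1 m³/s.
8.6 µg/L = 0.0086 mg/L.
After complete mixing, C₀ = (1.1·0.0727 + 6.1·0.0086) / 7.2 = 0.01839 mg/L.
Travel time t = 4.86e+04 m / 1.4 m/s = 3.471e+04 s = 0.4018 d.
C = 0.01839·exp(−0.14·0.4018) = 0.01839·0.9453 = 0.01738 mg/L.

0.0174 mg/L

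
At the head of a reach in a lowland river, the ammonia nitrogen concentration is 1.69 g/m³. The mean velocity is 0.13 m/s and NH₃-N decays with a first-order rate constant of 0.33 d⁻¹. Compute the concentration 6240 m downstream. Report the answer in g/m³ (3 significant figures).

Travel time t = 6240 m / 0.13 m/s = 6240/0.13 = 4.8e+04 s = 0.5556 d.
First-order decay: C = 1.69·exp(−0.33·0.5556) = 1.69·0.8325 = 1.407 g/m³.

1.41 g/m³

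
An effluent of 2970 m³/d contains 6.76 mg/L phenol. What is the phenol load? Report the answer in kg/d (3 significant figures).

2970 m³/d = 0.03437 m³/s.
Mass flux = Q·C = 0.03437 m³/s × 6.76 g/m³ = 0.2324 g/s.
= 0.2324 g/s × 86.4 = 20.08 kg/d.

20.1 kg/d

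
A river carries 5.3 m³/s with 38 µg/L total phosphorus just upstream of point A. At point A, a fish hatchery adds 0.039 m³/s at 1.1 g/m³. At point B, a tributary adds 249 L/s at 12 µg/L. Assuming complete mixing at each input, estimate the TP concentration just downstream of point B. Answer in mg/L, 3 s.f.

0.0443 mg/L

38 µg/L = 0.038 mg/L.
After input A: C = (5.3·0.038 + 0.039·1.1) / 5.339 = 0.04576 mg/L.
249 L/s = 0.249 m³/s.
12 µg/L = 0.012 mg/L.
After input B: C = (5.339·0.04576 + 0.249·0.012) / 5.588 = 0.04425 mg/L.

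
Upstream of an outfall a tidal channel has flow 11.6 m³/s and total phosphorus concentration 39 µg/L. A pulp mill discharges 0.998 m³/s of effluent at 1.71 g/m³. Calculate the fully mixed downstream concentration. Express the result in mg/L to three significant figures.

0.171 mg/L

39 µg/L = 0.039 mg/L.
By mass balance at complete mixing, C = (0.998·1.71 + 11.6·0.039) / (0.998 + 11.6) = 2.159/12.6 = 0.1714 mg/L.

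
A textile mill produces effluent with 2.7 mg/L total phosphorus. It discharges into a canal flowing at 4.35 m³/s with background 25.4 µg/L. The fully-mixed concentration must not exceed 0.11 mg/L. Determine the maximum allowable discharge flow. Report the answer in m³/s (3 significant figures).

25.4 µg/L = 0.0254 mg/L.
Mass balance at complete mixing: C_std·(Q_w + Q_r) = Q_w·C_e + Q_r·C_b.
Rearranging, Q_w = Q_r·(C_std − C_b)/(C_e − C_std) = 4.35·(0.11 − 0.0254) / (2.7 − 0.11) = 0.1421 m³/s.

0.142 m³/s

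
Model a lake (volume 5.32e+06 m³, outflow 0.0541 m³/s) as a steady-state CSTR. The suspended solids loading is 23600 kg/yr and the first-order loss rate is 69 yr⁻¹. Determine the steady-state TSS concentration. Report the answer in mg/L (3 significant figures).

0.0640 mg/L

Outflow Q = 0.0541 m³/s × 3.156e+07 s/yr = 1.707e+06 m³/yr.
Steady-state CSTR mass balance: W = Q·C + k·V·C, so C = W/(Q + kV).
Q + kV = 1.707e+06 + 69·5.32e+06 = 3.688e+08 m³/yr.
C = 23600/3.688e+08 = 6.399e-05 kg/m³ = 0.06399 mg/L.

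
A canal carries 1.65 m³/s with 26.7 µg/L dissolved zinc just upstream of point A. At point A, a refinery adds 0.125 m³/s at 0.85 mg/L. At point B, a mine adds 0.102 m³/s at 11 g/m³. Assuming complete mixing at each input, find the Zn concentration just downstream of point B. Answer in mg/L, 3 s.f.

0.678 mg/L

26.7 µg/L = 0.0267 mg/L.
After input A: C = (1.65·0.0267 + 0.125·0.85) / 1.775 = 0.08468 mg/L.
After input B: C = (1.775·0.08468 + 0.102·11) / 1.877 = 0.6778 mg/L.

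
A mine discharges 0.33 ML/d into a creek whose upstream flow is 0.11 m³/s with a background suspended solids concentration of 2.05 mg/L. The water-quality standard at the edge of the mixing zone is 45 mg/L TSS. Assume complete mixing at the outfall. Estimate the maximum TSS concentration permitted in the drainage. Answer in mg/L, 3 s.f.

0.33 ML/d = 0.003819 m³/s.
Mass balance: 45·0.1138 = 0.003819·Cₑ + 0.11·2.05.
Cₑ = (5.122 − 0.2255) / 0.003819 = 1282 mg/L.

1280 mg/L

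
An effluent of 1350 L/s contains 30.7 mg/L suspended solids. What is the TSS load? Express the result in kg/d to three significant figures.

3580 kg/d

1350 L/s = 1.35 m³/s.
Mass flux = Q·C = 1.35 m³/s × 30.7 g/m³ = 41.45 g/s.
= 41.45 g/s × 86.4 = 3581 kg/d.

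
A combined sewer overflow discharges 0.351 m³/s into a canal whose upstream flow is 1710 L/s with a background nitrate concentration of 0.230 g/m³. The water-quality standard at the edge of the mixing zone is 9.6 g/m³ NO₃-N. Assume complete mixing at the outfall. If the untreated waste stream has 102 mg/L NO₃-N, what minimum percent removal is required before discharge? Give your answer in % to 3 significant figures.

45.8 %

1710 L/s = 1.71 m³/s.
Mass balance: 9.6·2.061 = 0.351·Cₑ + 1.71·0.23.
Cₑ = (19.79 − 0.3933) / 0.351 = 55.25 mg/L.
Required removal = 1 − 55.25/102 = 45.83 %.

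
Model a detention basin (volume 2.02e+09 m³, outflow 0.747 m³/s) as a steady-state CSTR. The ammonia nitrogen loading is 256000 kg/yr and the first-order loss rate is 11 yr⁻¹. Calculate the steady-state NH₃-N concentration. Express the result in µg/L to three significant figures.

11.5 µg/L

Outflow Q = 0.747 m³/s × 3.156e+07 s/yr = 2.357e+07 m³/yr.
Steady-state CSTR mass balance: W = Q·C + k·V·C, so C = W/(Q + kV).
Q + kV = 2.357e+07 + 11·2.02e+09 = 2.224e+10 m³/yr.
C = 256000/2.224e+10 = 1.151e-05 kg/m³ = 0.01151 mg/L = 11.51 µg/L.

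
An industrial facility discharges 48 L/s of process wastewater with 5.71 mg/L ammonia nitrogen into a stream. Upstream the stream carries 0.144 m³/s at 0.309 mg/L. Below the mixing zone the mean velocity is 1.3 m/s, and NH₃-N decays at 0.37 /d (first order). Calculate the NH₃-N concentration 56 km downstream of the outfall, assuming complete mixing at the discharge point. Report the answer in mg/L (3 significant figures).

48 L/s = 0.048 m³/s.
After complete mixing, C₀ = (0.048·5.71 + 0.144·0.309) / 0.192 = 1.659 mg/L.
Travel time t = 5.6e+04 m / 1.3 m/s = 4.308e+04 s = 0.4986 d.
C = 1.659·exp(−0.37·0.4986) = 1.659·0.8315 = 1.38 mg/L.

1.38 mg/L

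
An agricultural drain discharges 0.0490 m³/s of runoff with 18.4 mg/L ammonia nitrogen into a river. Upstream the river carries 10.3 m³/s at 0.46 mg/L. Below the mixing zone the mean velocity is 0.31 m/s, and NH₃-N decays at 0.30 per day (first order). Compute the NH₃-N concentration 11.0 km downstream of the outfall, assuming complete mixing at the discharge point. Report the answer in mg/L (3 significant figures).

After complete mixing, C₀ = (0.049·18.4 + 10.3·0.46) / 10.35 = 0.5449 mg/L.
Travel time t = 1.1e+04 m / 0.31 m/s = 3.548e+04 s = 0.4107 d.
C = 0.5449·exp(−0.30·0.4107) = 0.5449·0.8841 = 0.4818 mg/L.

0.482 mg/L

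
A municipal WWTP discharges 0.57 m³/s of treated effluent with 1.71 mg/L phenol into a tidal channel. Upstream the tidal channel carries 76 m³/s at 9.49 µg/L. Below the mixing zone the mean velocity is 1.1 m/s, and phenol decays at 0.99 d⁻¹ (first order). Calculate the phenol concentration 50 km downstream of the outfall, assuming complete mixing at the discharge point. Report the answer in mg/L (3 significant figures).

0.0132 mg/L

9.49 µg/L = 0.00949 mg/L.
After complete mixing, C₀ = (0.57·1.71 + 76·0.00949) / 76.57 = 0.02215 mg/L.
Travel time t = 5e+04 m / 1.1 m/s = 4.545e+04 s = 0.5261 d.
C = 0.02215·exp(−0.99·0.5261) = 0.02215·0.594 = 0.01316 mg/L.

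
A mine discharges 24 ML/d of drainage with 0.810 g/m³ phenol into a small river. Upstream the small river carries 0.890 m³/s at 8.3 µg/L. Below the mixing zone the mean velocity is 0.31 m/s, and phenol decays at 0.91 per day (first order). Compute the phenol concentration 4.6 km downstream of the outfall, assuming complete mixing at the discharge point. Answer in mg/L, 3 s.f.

0.170 mg/L

24 ML/d = 0.2778 m³/s.
8.3 µg/L = 0.0083 mg/L.
After complete mixing, C₀ = (0.2778·0.81 + 0.89·0.0083) / 1.168 = 0.199 mg/L.
Travel time t = 4600 m / 0.31 m/s = 1.484e+04 s = 0.1717 d.
C = 0.199·exp(−0.91·0.1717) = 0.199·0.8553 = 0.1702 mg/L.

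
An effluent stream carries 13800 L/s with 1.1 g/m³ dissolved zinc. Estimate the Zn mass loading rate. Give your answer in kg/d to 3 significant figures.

1310 kg/d

13800 L/s = 13.8 m³/s.
Mass flux = Q·C = 13.8 m³/s × 1.1 g/m³ = 15.18 g/s.
= 15.18 g/s × 86.4 = 1312 kg/d.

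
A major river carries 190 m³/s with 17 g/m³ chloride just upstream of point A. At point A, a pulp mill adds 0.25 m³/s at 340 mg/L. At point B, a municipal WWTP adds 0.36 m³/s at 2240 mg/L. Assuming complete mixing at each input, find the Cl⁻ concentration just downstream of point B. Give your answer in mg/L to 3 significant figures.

After input A: C = (190·17 + 0.25·340) / 190.2 = 17.42 mg/L.
After input B: C = (190.2·17.42 + 0.36·2240) / 190.6 = 21.62 mg/L.

21.6 mg/L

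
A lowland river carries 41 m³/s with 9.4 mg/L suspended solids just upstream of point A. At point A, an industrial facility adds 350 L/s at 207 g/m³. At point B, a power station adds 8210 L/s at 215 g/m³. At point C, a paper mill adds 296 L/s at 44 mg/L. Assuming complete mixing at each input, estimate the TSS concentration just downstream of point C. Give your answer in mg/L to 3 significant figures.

350 L/s = 0.35 m³/s.
After input A: C = (41·9.4 + 0.35·207) / 41.35 = 11.07 mg/L.
8210 L/s = 8.21 m³/s.
After input B: C = (41.35·11.07 + 8.21·215) / 49.56 = 44.85 mg/L.
296 L/s = 0.296 m³/s.
After input C: C = (49.56·44.85 + 0.296·44) / 49.86 = 44.85 mg/L.

44.8 mg/L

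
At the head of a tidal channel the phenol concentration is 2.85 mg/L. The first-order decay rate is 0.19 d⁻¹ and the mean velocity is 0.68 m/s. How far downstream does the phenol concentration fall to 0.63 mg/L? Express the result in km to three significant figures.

From C = C₀·e^(−kt), t = ln(C₀/C)/k = ln(2.85/0.63)/0.19 = 1.509/0.19 = 7.944 d.
Distance = v·t = 0.68 m/s × 6.864e+05 s = 4.667e+05 m = 466.7 km.

467 km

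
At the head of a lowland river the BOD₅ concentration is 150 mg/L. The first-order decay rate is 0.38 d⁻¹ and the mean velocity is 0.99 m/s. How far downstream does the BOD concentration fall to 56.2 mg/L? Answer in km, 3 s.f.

221 km

From C = C₀·e^(−kt), t = ln(C₀/C)/k = ln(150/56.2)/0.38 = 0.9817/0.38 = 2.583 d.
Distance = v·t = 0.99 m/s × 2.232e+05 s = 2.21e+05 m = 221 km.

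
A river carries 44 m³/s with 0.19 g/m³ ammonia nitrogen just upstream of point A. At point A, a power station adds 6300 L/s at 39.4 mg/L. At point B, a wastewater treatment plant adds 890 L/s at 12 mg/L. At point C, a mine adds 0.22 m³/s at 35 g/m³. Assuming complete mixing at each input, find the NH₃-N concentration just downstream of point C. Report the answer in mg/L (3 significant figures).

6300 L/s = 6.3 m³/s.
After input A: C = (44·0.19 + 6.3·39.4) / 50.3 = 5.101 mg/L.
890 L/s = 0.89 m³/s.
After input B: C = (50.3·5.101 + 0.89·12) / 51.19 = 5.221 mg/L.
After input C: C = (51.19·5.221 + 0.22·35) / 51.41 = 5.348 mg/L.

5.35 mg/L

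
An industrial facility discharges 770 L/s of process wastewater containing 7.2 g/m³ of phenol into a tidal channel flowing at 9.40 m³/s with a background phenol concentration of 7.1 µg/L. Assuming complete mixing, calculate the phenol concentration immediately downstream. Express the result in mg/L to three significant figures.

0.552 mg/L

770 L/s = 0.77 m³/s.
7.1 µg/L = 0.0071 mg/L.
By mass balance at complete mixing, C = (0.77·7.2 + 9.4·0.0071) / (0.77 + 9.4) = 5.611/10.17 = 0.5517 mg/L.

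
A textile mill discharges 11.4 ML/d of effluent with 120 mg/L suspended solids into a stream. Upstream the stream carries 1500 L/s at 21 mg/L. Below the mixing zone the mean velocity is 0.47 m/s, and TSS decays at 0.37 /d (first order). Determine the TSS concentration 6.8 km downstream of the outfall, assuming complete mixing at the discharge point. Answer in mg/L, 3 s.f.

27.3 mg/L

11.4 ML/d = 0.1319 m³/s.
1500 L/s = 1.5 m³/s.
After complete mixing, C₀ = (0.1319·120 + 1.5·21) / 1.632 = 29 mg/L.
Travel time t = 6800 m / 0.47 m/s = 1.447e+04 s = 0.1675 d.
C = 29·exp(−0.37·0.1675) = 29·0.9399 = 27.26 mg/L.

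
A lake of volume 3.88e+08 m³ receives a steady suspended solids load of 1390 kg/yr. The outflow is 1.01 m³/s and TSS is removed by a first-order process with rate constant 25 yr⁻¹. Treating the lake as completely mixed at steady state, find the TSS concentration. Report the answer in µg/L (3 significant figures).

0.143 µg/L

Outflow Q = 1.01 m³/s × 3.156e+07 s/yr = 3.187e+07 m³/yr.
Steady-state CSTR mass balance: W = Q·C + k·V·C, so C = W/(Q + kV).
Q + kV = 3.187e+07 + 25·3.88e+08 = 9.732e+09 m³/yr.
C = 1390/9.732e+09 = 1.428e-07 kg/m³ = 0.0001428 mg/L = 0.1428 µg/L.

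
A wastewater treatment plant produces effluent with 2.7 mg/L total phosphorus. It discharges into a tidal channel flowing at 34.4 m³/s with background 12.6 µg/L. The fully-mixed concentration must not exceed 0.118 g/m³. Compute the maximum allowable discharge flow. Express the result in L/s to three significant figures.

1400 L/s

12.6 µg/L = 0.0126 mg/L.
Mass balance at complete mixing: C_std·(Q_w + Q_r) = Q_w·C_e + Q_r·C_b.
Rearranging, Q_w = Q_r·(C_std − C_b)/(C_e − C_std) = 34.4·(0.118 − 0.0126) / (2.7 − 0.118) = 1.404 m³/s.
= 1404 L/s.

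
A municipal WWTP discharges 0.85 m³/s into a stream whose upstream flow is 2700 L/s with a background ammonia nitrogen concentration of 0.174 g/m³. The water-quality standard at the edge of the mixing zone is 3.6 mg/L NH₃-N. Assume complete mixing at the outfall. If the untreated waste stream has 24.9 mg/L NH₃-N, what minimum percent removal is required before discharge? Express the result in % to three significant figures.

2700 L/s = 2.7 m³/s.
Mass balance: 3.6·3.55 = 0.85·Cₑ + 2.7·0.174.
Cₑ = (12.78 − 0.4698) / 0.85 = 14.48 mg/L.
Required removal = 1 − 14.48/24.9 = 41.84 %.

41.8 %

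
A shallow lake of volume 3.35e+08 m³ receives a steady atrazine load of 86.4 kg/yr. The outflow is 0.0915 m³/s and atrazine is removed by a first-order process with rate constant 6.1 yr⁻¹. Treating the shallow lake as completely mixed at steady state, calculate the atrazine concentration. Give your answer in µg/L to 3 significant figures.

Outflow Q = 0.0915 m³/s × 3.156e+07 s/yr = 2.888e+06 m³/yr.
Steady-state CSTR mass balance: W = Q·C + k·V·C, so C = W/(Q + kV).
Q + kV = 2.888e+06 + 6.1·3.35e+08 = 2.046e+09 m³/yr.
C = 86.4/2.046e+09 = 4.222e-08 kg/m³ = 4.222e-05 mg/L = 0.04222 µg/L.

0.0422 µg/L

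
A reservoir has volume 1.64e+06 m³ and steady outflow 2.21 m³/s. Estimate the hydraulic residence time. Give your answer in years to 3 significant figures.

0.0235 yr

Q = 2.21 m³/s × 3.156e+07 s/yr = 6.974e+07 m³/yr.
Hydraulic residence time τ = V/Q = 1.64e+06/6.974e+07 = 0.02352 yr.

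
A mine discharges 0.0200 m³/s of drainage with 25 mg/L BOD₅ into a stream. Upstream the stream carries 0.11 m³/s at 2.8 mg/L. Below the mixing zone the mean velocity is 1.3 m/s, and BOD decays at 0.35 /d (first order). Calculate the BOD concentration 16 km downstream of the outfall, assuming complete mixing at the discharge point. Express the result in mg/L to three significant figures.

After complete mixing, C₀ = (0.02·25 + 0.11·2.8) / 0.13 = 6.215 mg/L.
Travel time t = 1.6e+04 m / 1.3 m/s = 1.231e+04 s = 0.1425 d.
C = 6.215·exp(−0.35·0.1425) = 6.215·0.9514 = 5.913 mg/L.

5.91 mg/L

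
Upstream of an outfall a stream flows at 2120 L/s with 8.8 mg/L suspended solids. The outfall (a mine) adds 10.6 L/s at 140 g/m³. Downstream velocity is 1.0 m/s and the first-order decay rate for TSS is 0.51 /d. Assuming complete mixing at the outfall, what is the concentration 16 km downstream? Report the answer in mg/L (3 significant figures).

10.6 L/s = 0.0106 m³/s.
2120 L/s = 2.12 m³/s.
After complete mixing, C₀ = (0.0106·140 + 2.12·8.8) / 2.131 = 9.453 mg/L.
Travel time t = 1.6e+04 m / 1.0 m/s = 1.6e+04 s = 0.1852 d.
C = 9.453·exp(−0.51·0.1852) = 9.453·0.9099 = 8.601 mg/L.

8.60 mg/L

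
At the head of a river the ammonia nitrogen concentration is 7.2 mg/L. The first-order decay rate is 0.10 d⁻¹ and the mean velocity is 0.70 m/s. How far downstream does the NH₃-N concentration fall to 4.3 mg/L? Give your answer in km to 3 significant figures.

From C = C₀·e^(−kt), t = ln(C₀/C)/k = ln(7.2/4.3)/0.10 = 0.5155/0.10 = 5.155 d.
Distance = v·t = 0.70 m/s × 4.454e+05 s = 3.118e+05 m = 311.8 km.

312 km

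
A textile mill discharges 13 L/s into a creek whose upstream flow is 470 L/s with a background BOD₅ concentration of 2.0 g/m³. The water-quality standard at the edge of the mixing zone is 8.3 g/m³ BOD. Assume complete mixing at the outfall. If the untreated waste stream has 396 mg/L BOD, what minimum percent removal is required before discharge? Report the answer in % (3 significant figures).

40.4 %

13 L/s = 0.013 m³/s.
470 L/s = 0.47 m³/s.
Mass balance: 8.3·0.483 = 0.013·Cₑ + 0.47·2.
Cₑ = (4.009 − 0.94) / 0.013 = 236.1 mg/L.
Required removal = 1 − 236.1/396 = 40.39 %.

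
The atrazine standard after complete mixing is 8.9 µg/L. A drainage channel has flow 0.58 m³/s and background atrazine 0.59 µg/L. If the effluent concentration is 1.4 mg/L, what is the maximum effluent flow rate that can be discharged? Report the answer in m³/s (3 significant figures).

0.59 µg/L = 0.00059 mg/L.
8.9 µg/L = 0.0089 mg/L.
Mass balance at complete mixing: C_std·(Q_w + Q_r) = Q_w·C_e + Q_r·C_b.
Rearranging, Q_w = Q_r·(C_std − C_b)/(C_e − C_std) = 0.58·(0.0089 − 0.00059) / (1.4 − 0.0089) = 0.003465 m³/s.

0.00346 m³/s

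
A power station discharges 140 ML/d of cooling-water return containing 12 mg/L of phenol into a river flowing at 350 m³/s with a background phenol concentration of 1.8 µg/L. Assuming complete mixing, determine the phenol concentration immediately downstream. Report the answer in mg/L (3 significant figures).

140 ML/d = 1.62 m³/s.
1.8 µg/L = 0.0018 mg/L.
Flow-weighted mixing gives C = (1.62·12 + 350·0.0018) / (1.62 + 350) = 20.07/351.6 = 0.05709 mg/L.

0.0571 mg/L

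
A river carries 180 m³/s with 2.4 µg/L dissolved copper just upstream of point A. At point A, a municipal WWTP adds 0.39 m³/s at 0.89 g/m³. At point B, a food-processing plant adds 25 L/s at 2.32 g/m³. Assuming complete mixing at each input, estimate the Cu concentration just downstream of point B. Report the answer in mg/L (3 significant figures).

2.4 µg/L = 0.0024 mg/L.
After input A: C = (180·0.0024 + 0.39·0.89) / 180.4 = 0.004319 mg/L.
25 L/s = 0.025 m³/s.
After input B: C = (180.4·0.004319 + 0.025·2.32) / 180.4 = 0.00464 mg/L.

0.00464 mg/L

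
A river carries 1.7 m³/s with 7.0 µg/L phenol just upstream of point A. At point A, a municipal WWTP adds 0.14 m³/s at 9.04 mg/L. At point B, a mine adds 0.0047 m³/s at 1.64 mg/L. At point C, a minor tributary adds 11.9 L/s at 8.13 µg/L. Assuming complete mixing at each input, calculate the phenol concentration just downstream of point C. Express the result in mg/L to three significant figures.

7.0 µg/L = 0.007 mg/L.
After input A: C = (1.7·0.007 + 0.14·9.04) / 1.84 = 0.6943 mg/L.
After input B: C = (1.84·0.6943 + 0.0047·1.64) / 1.845 = 0.6967 mg/L.
11.9 L/s = 0.0119 m³/s.
8.13 µg/L = 0.00813 mg/L.
After input C: C = (1.845·0.6967 + 0.0119·0.00813) / 1.857 = 0.6923 mg/L.

0.692 mg/L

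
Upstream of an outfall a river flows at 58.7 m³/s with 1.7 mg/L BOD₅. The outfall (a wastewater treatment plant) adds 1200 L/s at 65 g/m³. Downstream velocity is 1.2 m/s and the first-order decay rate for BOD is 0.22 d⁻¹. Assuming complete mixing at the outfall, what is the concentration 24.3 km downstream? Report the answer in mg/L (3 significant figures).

1200 L/s = 1.2 m³/s.
After complete mixing, C₀ = (1.2·65 + 58.7·1.7) / 59.9 = 2.968 mg/L.
Travel time t = 2.43e+04 m / 1.2 m/s = 2.025e+04 s = 0.2344 d.
C = 2.968·exp(−0.22·0.2344) = 2.968·0.9497 = 2.819 mg/L.

2.82 mg/L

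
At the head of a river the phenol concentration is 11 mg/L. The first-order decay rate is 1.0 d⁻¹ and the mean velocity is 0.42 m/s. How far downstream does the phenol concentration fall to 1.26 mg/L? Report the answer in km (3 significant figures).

78.6 km

From C = C₀·e^(−kt), t = ln(C₀/C)/k = ln(11/1.26)/1.0 = 2.167/1.0 = 2.167 d.
Distance = v·t = 0.42 m/s × 1.872e+05 s = 7.863e+04 m = 78.63 km.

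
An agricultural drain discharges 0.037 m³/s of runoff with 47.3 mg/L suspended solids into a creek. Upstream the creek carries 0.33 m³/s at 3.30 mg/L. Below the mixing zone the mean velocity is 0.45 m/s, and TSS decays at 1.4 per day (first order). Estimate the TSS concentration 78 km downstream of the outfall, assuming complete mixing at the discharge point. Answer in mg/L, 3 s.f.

0.466 mg/L

After complete mixing, C₀ = (0.037·47.3 + 0.33·3.3) / 0.367 = 7.736 mg/L.
Travel time t = 7.8e+04 m / 0.45 m/s = 1.733e+05 s = 2.006 d.
C = 7.736·exp(−1.4·2.006) = 7.736·0.06029 = 0.4664 mg/L.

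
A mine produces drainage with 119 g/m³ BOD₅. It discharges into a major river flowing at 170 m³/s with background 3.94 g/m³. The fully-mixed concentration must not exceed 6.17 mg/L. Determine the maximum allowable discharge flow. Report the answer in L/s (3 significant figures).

Mass balance at complete mixing: C_std·(Q_w + Q_r) = Q_w·C_e + Q_r·C_b.
Rearranging, Q_w = Q_r·(C_std − C_b)/(C_e − C_std) = 170·(6.17 − 3.94) / (119 − 6.17) = 3.36 m³/s.
= 3360 L/s.

3360 L/s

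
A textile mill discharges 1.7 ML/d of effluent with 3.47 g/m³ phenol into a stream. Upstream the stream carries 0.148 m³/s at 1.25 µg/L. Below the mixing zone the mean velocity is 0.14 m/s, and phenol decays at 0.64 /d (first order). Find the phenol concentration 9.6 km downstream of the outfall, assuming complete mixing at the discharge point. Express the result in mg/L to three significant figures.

0.246 mg/L

1.7 ML/d = 0.01968 m³/s.
1.25 µg/L = 0.00125 mg/L.
After complete mixing, C₀ = (0.01968·3.47 + 0.148·0.00125) / 0.1677 = 0.4083 mg/L.
Travel time t = 9600 m / 0.14 m/s = 6.857e+04 s = 0.7937 d.
C = 0.4083·exp(−0.64·0.7937) = 0.4083·0.6017 = 0.2457 mg/L.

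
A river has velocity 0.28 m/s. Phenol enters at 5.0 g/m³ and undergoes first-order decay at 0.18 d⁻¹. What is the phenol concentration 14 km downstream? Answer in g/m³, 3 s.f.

4.51 g/m³

Travel time t = 14 km / 0.28 m/s = 1.4e+04/0.28 = 5e+04 s = 0.5787 d.
First-order decay: C = 5.0·exp(−0.18·0.5787) = 5.0·0.9011 = 4.505 g/m³.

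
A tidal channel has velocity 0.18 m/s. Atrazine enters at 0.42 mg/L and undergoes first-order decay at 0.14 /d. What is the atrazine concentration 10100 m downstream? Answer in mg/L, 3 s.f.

Travel time t = 10100 m / 0.18 m/s = 1.01e+04/0.18 = 5.611e+04 s = 0.6494 d.
First-order decay: C = 0.42·exp(−0.14·0.6494) = 0.42·0.9131 = 0.3835 mg/L.

0.383 mg/L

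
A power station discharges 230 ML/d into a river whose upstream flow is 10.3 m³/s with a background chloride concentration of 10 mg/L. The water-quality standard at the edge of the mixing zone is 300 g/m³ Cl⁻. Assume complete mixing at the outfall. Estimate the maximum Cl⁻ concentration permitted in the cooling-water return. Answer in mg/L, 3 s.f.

1420 mg/L

230 ML/d = 2.662 m³/s.
Mass balance: 300·12.96 = 2.662·Cₑ + 10.3·10.
Cₑ = (3889 − 103) / 2.662 = 1422 mg/L.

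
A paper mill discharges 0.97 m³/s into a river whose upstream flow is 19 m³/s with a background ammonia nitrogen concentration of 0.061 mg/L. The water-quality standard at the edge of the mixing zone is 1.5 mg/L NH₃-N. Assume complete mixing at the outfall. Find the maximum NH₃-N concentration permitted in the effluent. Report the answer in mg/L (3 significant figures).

Mass balance: 1.5·19.97 = 0.97·Cₑ + 19·0.061.
Cₑ = (29.95 − 1.159) / 0.97 = 29.69 mg/L.

29.7 mg/L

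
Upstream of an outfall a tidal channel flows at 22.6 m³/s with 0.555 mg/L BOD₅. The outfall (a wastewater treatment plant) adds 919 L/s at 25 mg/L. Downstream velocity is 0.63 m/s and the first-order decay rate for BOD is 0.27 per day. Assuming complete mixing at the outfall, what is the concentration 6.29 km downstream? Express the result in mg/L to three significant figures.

919 L/s = 0.919 m³/s.
After complete mixing, C₀ = (0.919·25 + 22.6·0.555) / 23.52 = 1.51 mg/L.
Travel time t = 6290 m / 0.63 m/s = 9984 s = 0.1156 d.
C = 1.51·exp(−0.27·0.1156) = 1.51·0.9693 = 1.464 mg/L.

1.46 mg/L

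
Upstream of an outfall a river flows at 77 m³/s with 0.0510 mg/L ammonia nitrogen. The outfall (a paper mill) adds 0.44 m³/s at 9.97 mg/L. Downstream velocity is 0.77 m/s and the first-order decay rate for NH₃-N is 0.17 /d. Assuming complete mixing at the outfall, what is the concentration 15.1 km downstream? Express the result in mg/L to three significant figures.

0.103 mg/L

After complete mixing, C₀ = (0.44·9.97 + 77·0.051) / 77.44 = 0.1074 mg/L.
Travel time t = 1.51e+04 m / 0.77 m/s = 1.961e+04 s = 0.227 d.
C = 0.1074·exp(−0.17·0.227) = 0.1074·0.9621 = 0.1033 mg/L.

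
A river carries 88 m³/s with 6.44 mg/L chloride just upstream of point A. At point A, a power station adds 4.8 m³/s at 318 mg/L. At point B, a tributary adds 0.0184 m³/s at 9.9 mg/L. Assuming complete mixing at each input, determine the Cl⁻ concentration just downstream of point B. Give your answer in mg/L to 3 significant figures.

22.6 mg/L

After input A: C = (88·6.44 + 4.8·318) / 92.8 = 22.56 mg/L.
After input B: C = (92.8·22.56 + 0.0184·9.9) / 92.82 = 22.55 mg/L.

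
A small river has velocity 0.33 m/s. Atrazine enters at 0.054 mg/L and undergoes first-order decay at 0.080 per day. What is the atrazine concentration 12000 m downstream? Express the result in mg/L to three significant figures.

0.0522 mg/L

Travel time t = 12000 m / 0.33 m/s = 1.2e+04/0.33 = 3.636e+04 s = 0.4209 d.
First-order decay: C = 0.054·exp(−0.080·0.4209) = 0.054·0.9669 = 0.05221 mg/L.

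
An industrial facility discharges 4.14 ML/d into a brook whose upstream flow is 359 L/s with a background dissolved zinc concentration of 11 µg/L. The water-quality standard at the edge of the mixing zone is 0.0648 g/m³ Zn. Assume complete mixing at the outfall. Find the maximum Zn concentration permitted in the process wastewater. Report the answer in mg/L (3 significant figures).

4.14 ML/d = 0.04792 m³/s.
359 L/s = 0.359 m³/s.
11 µg/L = 0.011 mg/L.
Mass balance: 0.0648·0.4069 = 0.04792·Cₑ + 0.359·0.011.
Cₑ = (0.02637 − 0.003949) / 0.04792 = 0.4679 mg/L.

0.468 mg/L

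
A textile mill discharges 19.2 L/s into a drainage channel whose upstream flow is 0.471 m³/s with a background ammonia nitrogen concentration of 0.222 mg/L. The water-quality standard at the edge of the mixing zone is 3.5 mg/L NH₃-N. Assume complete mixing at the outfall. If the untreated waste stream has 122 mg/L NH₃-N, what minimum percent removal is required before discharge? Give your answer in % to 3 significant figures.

19.2 L/s = 0.0192 m³/s.
Mass balance: 3.5·0.4902 = 0.0192·Cₑ + 0.471·0.222.
Cₑ = (1.716 − 0.1046) / 0.0192 = 83.91 mg/L.
Required removal = 1 − 83.91/122 = 31.22 %.

31.2 %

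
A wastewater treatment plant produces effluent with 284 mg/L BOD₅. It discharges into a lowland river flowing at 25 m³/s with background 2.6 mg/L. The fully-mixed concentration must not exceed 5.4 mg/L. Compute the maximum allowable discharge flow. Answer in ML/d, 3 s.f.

Mass balance at complete mixing: C_std·(Q_w + Q_r) = Q_w·C_e + Q_r·C_b.
Rearranging, Q_w = Q_r·(C_std − C_b)/(C_e − C_std) = 25·(5.4 − 2.6) / (284 − 5.4) = 0.2513 m³/s.
= 21.71 ML/d.

21.7 ML/d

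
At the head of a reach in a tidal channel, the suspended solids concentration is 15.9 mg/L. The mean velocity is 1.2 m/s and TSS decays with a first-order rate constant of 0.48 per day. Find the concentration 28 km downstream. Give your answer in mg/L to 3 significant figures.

Travel time t = 28 km / 1.2 m/s = 2.8e+04/1.2 = 2.333e+04 s = 0.2701 d.
First-order decay: C = 15.9·exp(−0.48·0.2701) = 15.9·0.8784 = 13.97 mg/L.

14.0 mg/L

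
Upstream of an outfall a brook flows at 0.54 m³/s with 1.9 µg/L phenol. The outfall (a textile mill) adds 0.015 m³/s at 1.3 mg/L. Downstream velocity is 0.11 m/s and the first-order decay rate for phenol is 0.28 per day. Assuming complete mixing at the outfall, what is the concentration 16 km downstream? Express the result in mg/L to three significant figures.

0.0231 mg/L

1.9 µg/L = 0.0019 mg/L.
After complete mixing, C₀ = (0.015·1.3 + 0.54·0.0019) / 0.555 = 0.03698 mg/L.
Travel time t = 1.6e+04 m / 0.11 m/s = 1.455e+05 s = 1.684 d.
C = 0.03698·exp(−0.28·1.684) = 0.03698·0.6241 = 0.02308 mg/L.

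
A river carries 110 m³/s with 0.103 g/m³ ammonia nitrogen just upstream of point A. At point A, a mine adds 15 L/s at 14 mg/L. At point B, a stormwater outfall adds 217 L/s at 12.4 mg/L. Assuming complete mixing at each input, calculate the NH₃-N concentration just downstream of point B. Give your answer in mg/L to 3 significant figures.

0.129 mg/L

15 L/s = 0.015 m³/s.
After input A: C = (110·0.103 + 0.015·14) / 110 = 0.1049 mg/L.
217 L/s = 0.217 m³/s.
After input B: C = (110·0.1049 + 0.217·12.4) / 110.2 = 0.1291 mg/L.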